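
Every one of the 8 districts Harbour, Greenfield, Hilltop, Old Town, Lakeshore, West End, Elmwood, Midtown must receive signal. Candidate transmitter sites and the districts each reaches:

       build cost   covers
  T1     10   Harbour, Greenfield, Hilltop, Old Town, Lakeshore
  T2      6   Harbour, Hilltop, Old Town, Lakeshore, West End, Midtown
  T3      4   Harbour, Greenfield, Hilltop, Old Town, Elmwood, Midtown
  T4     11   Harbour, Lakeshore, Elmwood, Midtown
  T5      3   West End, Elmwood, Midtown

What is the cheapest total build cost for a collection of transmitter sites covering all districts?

T2, T3 cover every district at build cost 6 + 4 = 10.
Any cover uses at least 2 transmitter sites; among all covering selections none totals below 10.

10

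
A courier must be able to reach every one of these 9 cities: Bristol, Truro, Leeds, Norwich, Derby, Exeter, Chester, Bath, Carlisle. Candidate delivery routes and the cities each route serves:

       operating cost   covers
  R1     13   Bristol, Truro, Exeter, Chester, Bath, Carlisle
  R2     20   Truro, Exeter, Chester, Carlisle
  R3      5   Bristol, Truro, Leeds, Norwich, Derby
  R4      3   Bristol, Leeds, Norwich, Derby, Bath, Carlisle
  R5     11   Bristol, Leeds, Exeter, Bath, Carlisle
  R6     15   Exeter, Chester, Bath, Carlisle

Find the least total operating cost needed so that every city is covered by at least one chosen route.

16

R1, R4 cover every city at operating cost 13 + 3 = 16.
Any cover uses at least 2 routes; among all covering selections none totals below 16.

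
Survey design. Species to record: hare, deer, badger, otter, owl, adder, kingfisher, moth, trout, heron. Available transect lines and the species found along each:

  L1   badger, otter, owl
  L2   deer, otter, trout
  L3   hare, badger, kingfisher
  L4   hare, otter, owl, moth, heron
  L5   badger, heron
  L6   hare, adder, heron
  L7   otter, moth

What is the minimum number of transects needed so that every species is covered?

4

L2, L3, L4, L6 together cover {hare, deer, badger, otter, owl, adder, kingfisher, moth, trout, heron} — every species.
No 3 of the 7 transects cover everything (all 35 triples fall short), so 4 is minimum.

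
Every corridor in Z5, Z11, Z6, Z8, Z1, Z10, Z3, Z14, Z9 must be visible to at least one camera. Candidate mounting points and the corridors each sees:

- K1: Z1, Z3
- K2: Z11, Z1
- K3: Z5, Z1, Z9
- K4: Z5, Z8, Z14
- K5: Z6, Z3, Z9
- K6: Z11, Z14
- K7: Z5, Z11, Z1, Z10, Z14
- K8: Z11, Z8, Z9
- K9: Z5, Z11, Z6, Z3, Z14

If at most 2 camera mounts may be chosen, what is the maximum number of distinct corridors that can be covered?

Choosing K5, K7 covers {Z5, Z11, Z6, Z1, Z10, Z3, Z14, Z9} — 8 corridors.
No choice of 2 camera mounts does better; here Z8 is left uncovered.

8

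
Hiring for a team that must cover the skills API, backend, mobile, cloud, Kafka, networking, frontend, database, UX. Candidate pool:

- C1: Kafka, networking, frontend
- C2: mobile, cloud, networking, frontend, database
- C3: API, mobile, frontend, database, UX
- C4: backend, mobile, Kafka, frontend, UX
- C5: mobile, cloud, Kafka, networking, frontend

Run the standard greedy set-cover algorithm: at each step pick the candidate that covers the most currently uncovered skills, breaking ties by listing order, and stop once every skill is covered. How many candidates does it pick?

3

Pick 1: C2 covers 5 new skills (mobile, cloud, networking, frontend, database).
Pick 2: C4 covers 3 new skills (backend, Kafka, UX).
Pick 3: C3 covers 1 new skills (API).
Greedy uses 3 candidates.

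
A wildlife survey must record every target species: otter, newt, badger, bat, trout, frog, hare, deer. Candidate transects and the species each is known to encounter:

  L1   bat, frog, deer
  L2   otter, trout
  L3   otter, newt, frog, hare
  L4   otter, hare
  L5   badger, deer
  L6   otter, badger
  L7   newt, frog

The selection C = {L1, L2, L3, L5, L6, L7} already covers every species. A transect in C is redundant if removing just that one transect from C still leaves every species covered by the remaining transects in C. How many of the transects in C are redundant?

3

Drop L1: bat uncovered — not redundant.
Drop L2: trout uncovered — not redundant.
Drop L3: hare uncovered — not redundant.
Drop L5: the rest still cover every species — redundant.
Drop L6: the rest still cover every species — redundant.
Drop L7: the rest still cover every species — redundant.
3 redundant: L5, L6, L7.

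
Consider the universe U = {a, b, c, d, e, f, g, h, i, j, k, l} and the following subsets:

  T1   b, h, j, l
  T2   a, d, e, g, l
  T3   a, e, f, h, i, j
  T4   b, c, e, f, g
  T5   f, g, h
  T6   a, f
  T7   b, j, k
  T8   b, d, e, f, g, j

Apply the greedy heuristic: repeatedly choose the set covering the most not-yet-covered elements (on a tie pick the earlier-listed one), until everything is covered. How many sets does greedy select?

4

Pick 1: T3 covers 6 new elements (a, e, f, h, i, j).
Pick 2: T2 covers 3 new elements (d, g, l).
Pick 3: T4 covers 2 new elements (b, c).
Pick 4: T7 covers 1 new elements (k).
Greedy uses 4 sets.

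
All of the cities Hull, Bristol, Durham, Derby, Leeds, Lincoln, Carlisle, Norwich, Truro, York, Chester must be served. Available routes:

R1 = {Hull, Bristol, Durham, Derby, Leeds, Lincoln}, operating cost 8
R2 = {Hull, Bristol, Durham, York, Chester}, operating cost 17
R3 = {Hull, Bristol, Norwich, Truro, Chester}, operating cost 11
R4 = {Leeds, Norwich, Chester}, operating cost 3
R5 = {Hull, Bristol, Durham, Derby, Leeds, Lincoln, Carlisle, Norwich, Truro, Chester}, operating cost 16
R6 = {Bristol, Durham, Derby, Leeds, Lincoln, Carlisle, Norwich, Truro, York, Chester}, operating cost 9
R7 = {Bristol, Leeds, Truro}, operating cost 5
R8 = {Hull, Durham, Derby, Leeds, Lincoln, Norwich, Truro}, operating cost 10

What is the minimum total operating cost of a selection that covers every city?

R1, R6 cover every city at operating cost 8 + 9 = 17.
Any cover uses at least 2 routes; among all covering selections none totals below 17.

17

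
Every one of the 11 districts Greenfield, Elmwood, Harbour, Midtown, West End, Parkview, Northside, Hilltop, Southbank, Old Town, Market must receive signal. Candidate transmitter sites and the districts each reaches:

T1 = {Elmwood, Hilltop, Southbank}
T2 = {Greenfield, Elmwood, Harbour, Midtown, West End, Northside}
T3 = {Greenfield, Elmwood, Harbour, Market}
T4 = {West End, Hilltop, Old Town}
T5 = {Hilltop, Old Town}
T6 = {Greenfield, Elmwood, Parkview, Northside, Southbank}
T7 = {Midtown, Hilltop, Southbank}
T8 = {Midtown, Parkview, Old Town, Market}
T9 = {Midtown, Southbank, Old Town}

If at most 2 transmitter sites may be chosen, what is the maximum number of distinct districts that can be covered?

9

Choosing T2, T8 covers {Greenfield, Elmwood, Harbour, Midtown, West End, Parkview, Northside, Old Town, Market} — 9 districts.
No choice of 2 transmitter sites does better; here Hilltop, Southbank are left uncovered.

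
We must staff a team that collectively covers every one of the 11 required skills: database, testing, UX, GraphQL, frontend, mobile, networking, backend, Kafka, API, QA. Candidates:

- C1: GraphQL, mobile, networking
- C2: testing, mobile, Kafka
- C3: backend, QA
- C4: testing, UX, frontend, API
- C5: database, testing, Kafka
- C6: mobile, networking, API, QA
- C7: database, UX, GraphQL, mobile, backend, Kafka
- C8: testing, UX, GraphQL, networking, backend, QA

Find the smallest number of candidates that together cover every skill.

C4, C6, C7 together cover {database, testing, UX, GraphQL, frontend, mobile, networking, backend, Kafka, API, QA} — every skill.
No 2 of the 8 candidates cover everything (all 28 pairs fall short), so 3 is minimum.

3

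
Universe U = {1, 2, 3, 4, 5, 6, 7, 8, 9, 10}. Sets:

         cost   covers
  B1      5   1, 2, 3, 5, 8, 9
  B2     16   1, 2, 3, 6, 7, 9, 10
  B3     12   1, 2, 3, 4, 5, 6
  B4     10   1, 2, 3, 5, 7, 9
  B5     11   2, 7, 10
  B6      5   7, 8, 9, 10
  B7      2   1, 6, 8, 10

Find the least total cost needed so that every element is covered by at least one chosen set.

17

B3, B6 cover every element at cost 12 + 5 = 17.
Any cover uses at least 2 sets; among all covering selections none totals below 17.
Greedy by coverage-per-cost would pick B7, B1, B6, B3 for 24 — worse than the optimum 17.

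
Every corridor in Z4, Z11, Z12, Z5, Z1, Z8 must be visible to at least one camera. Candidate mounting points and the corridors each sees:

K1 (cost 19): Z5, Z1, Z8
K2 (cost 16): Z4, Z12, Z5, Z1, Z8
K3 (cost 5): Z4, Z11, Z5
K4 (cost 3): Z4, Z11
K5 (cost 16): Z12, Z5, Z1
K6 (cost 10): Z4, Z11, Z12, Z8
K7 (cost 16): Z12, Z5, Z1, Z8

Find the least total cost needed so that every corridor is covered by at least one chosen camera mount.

19

K2, K4 cover every corridor at cost 16 + 3 = 19.
Any cover uses at least 2 camera mounts; among all covering selections none totals below 19.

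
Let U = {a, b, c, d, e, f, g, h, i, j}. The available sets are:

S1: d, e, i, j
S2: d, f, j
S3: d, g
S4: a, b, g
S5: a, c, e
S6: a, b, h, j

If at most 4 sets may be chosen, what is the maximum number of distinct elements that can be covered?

9

Choosing S1, S2, S3, S6 covers {a, b, d, e, f, g, h, i, j} — 9 elements.
No choice of 4 sets does better; here c is left uncovered.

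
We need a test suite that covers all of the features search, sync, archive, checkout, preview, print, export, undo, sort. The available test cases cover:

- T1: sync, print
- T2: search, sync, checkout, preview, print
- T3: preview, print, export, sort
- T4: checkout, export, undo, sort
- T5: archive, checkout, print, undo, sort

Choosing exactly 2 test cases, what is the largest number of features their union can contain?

Choosing T2, T4 covers {search, sync, checkout, preview, print, export, undo, sort} — 8 features.
No choice of 2 test cases does better; here archive is left uncovered.

8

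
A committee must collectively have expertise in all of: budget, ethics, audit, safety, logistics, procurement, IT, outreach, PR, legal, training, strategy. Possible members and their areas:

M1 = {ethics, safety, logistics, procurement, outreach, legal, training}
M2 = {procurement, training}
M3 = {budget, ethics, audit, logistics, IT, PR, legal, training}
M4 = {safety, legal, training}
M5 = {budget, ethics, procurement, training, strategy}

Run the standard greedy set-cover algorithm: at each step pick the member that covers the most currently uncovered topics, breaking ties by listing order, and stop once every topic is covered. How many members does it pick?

Pick 1: M3 covers 8 new topics (budget, ethics, audit, logistics, IT, PR, legal, training).
Pick 2: M1 covers 3 new topics (safety, procurement, outreach).
Pick 3: M5 covers 1 new topics (strategy).
Greedy uses 3 members.

3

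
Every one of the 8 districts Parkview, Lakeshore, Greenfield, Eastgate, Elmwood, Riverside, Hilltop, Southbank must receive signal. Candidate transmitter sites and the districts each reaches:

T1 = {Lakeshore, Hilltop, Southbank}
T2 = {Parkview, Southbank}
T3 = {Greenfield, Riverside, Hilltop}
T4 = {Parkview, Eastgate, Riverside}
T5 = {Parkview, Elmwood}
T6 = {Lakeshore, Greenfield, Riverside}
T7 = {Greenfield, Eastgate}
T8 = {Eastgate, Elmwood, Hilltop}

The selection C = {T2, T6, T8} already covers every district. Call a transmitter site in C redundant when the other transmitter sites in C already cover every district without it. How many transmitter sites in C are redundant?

0

Drop T2: Parkview, Southbank uncovered — not redundant.
Drop T6: Lakeshore, Greenfield, Riverside uncovered — not redundant.
Drop T8: Eastgate, Elmwood, Hilltop uncovered — not redundant.
None of the transmitter sites in C is redundant.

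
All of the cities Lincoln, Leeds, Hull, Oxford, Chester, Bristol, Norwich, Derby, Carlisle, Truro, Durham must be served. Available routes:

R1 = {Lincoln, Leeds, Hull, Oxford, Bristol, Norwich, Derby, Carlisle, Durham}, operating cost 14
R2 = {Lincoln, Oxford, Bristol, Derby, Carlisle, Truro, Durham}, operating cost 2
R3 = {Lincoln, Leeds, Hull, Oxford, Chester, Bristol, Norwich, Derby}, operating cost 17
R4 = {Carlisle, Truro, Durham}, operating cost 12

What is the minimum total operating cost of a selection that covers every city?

R2, R3 cover every city at operating cost 2 + 17 = 19.
Any cover uses at least 2 routes; among all covering selections none totals below 19.

19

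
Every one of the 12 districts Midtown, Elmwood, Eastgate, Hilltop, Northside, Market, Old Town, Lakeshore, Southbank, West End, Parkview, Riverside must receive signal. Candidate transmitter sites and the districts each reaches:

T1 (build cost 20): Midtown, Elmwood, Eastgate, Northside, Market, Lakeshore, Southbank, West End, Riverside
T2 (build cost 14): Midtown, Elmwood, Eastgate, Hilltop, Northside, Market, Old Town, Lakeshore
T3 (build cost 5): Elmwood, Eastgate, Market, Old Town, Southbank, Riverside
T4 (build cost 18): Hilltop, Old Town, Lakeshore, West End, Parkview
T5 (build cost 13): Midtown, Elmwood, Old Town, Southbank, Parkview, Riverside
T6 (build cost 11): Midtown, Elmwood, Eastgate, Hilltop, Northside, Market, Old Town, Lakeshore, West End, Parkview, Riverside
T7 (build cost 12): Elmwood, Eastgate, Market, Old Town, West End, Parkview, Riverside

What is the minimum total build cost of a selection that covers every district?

16

T3, T6 cover every district at build cost 5 + 11 = 16.
Any cover uses at least 2 transmitter sites; among all covering selections none totals below 16.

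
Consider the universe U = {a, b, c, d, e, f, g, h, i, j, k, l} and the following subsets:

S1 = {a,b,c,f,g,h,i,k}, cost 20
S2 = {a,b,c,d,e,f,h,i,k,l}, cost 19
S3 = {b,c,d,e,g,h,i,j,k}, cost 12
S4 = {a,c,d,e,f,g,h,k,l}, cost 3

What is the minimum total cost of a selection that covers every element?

S3, S4 cover every element at cost 12 + 3 = 15.
Any cover uses at least 2 sets; among all covering selections none totals below 15.

15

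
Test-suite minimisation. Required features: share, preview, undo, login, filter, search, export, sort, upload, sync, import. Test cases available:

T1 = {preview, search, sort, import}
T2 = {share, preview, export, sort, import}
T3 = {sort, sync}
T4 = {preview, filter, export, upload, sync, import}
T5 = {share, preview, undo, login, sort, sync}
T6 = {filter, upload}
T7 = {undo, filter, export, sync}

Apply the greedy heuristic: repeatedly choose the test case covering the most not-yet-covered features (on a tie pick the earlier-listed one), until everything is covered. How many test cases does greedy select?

3

Pick 1: T4 covers 6 new features (preview, filter, export, upload, sync, import).
Pick 2: T5 covers 4 new features (share, undo, login, sort).
Pick 3: T1 covers 1 new features (search).
Greedy uses 3 test cases.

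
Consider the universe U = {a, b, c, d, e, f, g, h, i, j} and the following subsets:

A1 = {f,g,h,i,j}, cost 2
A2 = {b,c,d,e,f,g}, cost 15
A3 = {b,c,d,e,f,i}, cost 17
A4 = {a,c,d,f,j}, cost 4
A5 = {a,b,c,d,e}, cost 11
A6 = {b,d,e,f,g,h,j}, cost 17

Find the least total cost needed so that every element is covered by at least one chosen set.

13

A1, A5 cover every element at cost 2 + 11 = 13.
Any cover uses at least 2 sets; among all covering selections none totals below 13.
Greedy by coverage-per-cost would pick A1, A4, A5 for 17 — worse than the optimum 13.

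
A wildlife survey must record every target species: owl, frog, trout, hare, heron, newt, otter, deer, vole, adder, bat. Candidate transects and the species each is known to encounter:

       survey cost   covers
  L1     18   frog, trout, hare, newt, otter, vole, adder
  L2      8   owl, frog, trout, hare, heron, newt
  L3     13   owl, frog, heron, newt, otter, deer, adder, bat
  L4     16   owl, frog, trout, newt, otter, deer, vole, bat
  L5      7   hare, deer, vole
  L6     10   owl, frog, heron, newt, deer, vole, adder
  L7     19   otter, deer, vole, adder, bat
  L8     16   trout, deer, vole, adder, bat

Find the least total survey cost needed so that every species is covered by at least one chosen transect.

27

L2, L7 cover every species at survey cost 8 + 19 = 27.
Any cover uses at least 2 transects; among all covering selections none totals below 27.
Greedy by coverage-per-survey cost would pick L2, L3, L5 for 28 — worse than the optimum 27.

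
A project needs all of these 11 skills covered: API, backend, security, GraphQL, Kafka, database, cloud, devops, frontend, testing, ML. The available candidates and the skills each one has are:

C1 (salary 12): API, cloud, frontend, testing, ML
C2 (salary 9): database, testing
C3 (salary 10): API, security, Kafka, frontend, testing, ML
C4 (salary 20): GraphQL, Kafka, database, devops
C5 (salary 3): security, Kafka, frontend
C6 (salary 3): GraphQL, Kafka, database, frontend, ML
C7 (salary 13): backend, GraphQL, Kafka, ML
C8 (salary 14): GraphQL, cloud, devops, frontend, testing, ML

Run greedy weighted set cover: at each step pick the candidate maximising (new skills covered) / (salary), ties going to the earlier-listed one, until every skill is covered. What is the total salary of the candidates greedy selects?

45

Pick 1: C6 adds 5 new (GraphQL, Kafka, database, frontend, ML) at salary 3 (ratio 5/3).
Pick 2: C5 adds 1 new (security) at salary 3 (ratio 1/3).
Pick 3: C1 adds 3 new (API, cloud, testing) at salary 12 (ratio 3/12).
Pick 4: C7 adds 1 new (backend) at salary 13 (ratio 1/13).
Pick 5: C8 adds 1 new (devops) at salary 14 (ratio 1/14).
Greedy total salary: 3 + 3 + 12 + 13 + 14 = 45. (The true optimum is 40, so greedy overshoots here.)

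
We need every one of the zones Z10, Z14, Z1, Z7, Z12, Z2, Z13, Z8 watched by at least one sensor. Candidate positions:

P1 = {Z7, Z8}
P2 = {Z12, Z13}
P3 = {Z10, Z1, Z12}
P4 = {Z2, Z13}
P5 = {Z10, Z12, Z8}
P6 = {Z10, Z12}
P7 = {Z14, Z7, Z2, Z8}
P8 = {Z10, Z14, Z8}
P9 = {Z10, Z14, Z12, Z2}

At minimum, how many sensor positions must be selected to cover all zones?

P2, P3, P7 together cover {Z10, Z14, Z1, Z7, Z12, Z2, Z13, Z8} — every zone.
No 2 of the 9 sensor positions cover everything (all 36 pairs fall short), so 3 is minimum.

3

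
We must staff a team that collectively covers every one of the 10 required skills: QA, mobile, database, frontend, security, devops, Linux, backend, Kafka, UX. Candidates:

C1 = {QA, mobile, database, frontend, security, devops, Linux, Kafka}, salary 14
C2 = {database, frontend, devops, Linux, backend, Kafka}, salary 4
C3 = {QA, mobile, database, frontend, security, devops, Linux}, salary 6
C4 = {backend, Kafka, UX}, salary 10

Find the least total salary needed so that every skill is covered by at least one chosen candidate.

16

C3, C4 cover every skill at salary 6 + 10 = 16.
Any cover uses at least 2 candidates; among all covering selections none totals below 16.
Greedy by coverage-per-salary would pick C2, C3, C4 for 20 — worse than the optimum 16.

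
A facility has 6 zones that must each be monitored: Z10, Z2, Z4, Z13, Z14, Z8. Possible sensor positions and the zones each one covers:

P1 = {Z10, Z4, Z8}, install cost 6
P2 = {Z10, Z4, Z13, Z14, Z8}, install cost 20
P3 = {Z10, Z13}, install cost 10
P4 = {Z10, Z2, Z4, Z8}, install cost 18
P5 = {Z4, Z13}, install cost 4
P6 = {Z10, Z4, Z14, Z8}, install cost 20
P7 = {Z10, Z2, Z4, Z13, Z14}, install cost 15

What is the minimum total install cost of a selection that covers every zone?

21

P1, P7 cover every zone at install cost 6 + 15 = 21.
Any cover uses at least 2 sensor positions; among all covering selections none totals below 21.
Greedy by coverage-per-install cost would pick P1, P5, P7 for 25 — worse than the optimum 21.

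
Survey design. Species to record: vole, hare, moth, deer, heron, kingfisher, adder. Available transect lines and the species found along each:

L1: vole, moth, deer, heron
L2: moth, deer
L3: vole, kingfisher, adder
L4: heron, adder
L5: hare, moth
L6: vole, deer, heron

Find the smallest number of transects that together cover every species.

3

L1, L3, L5 together cover {vole, hare, moth, deer, heron, kingfisher, adder} — every species.
No 2 of the 6 transects cover everything (all 15 pairs fall short), so 3 is minimum.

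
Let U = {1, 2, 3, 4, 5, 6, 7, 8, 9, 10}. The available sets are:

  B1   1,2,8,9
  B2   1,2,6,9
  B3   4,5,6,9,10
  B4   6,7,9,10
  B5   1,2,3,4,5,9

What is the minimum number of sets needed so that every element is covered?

3

B1, B4, B5 together cover {1, 2, 3, 4, 5, 6, 7, 8, 9, 10} — every element.
No 2 of the 5 sets cover everything (all 10 pairs fall short), so 3 is minimum.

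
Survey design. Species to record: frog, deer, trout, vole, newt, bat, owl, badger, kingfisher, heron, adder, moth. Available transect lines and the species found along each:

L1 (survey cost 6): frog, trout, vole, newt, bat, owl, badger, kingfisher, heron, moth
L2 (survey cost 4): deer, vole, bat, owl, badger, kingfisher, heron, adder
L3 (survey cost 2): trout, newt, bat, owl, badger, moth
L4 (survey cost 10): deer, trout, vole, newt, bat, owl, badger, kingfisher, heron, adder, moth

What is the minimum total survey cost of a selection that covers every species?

10

L1, L2 cover every species at survey cost 6 + 4 = 10.
Any cover uses at least 2 transects; among all covering selections none totals below 10.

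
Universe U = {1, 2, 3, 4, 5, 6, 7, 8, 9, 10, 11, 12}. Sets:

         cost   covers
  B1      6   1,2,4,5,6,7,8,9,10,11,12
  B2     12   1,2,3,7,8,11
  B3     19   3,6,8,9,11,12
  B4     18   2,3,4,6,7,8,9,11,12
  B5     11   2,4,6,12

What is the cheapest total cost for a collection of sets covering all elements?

B1, B2 cover every element at cost 6 + 12 = 18.
Any cover uses at least 2 sets; among all covering selections none totals below 18.

18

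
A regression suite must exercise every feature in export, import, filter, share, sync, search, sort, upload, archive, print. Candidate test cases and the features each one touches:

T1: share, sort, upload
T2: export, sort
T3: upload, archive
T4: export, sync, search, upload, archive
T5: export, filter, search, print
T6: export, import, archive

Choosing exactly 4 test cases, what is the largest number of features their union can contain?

10

Choosing T1, T4, T5, T6 covers {export, import, filter, share, sync, search, sort, upload, archive, print} — 10 features.
That is all 10 features.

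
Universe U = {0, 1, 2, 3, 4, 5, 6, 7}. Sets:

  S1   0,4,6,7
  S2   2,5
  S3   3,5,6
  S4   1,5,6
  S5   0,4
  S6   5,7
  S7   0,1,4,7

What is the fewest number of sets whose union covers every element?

3

S2, S3, S7 together cover {0, 1, 2, 3, 4, 5, 6, 7} — every element.
No 2 of the 7 sets cover everything (all 21 pairs fall short), so 3 is minimum.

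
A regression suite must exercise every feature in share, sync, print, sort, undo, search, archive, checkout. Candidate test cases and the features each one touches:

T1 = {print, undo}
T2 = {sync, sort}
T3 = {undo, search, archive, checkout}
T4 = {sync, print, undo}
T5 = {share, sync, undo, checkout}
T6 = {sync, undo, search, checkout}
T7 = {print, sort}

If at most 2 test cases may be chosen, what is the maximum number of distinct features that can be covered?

6

Choosing T2, T3 covers {sync, sort, undo, search, archive, checkout} — 6 features.
No choice of 2 test cases does better; here share, print are left uncovered.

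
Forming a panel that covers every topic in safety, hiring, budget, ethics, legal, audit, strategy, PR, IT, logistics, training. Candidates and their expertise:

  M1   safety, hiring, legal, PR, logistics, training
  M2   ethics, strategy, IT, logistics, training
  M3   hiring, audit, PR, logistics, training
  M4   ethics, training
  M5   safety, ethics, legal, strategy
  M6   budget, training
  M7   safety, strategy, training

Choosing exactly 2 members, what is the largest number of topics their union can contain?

9

Choosing M1, M2 covers {safety, hiring, ethics, legal, strategy, PR, IT, logistics, training} — 9 topics.
No choice of 2 members does better; here budget, audit are left uncovered.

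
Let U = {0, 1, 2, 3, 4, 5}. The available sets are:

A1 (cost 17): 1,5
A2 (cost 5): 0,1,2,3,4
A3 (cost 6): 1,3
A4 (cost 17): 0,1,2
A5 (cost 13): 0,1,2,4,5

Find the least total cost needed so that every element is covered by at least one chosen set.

18

A2, A5 cover every element at cost 5 + 13 = 18.
Any cover uses at least 2 sets; among all covering selections none totals below 18.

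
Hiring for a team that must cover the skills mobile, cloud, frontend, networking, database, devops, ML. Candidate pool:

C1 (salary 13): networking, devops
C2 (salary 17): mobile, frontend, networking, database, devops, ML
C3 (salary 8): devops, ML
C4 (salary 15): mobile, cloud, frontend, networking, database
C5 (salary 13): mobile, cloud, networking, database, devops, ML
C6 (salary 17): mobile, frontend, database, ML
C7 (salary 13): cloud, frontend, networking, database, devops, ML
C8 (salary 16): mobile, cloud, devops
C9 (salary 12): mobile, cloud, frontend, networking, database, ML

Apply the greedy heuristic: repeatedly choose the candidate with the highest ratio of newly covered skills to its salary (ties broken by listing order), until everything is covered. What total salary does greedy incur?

20

Pick 1: C9 adds 6 new (mobile, cloud, frontend, networking, database, ML) at salary 12 (ratio 6/12).
Pick 2: C3 adds 1 new (devops) at salary 8 (ratio 1/8).
Greedy total salary: 12 + 8 = 20.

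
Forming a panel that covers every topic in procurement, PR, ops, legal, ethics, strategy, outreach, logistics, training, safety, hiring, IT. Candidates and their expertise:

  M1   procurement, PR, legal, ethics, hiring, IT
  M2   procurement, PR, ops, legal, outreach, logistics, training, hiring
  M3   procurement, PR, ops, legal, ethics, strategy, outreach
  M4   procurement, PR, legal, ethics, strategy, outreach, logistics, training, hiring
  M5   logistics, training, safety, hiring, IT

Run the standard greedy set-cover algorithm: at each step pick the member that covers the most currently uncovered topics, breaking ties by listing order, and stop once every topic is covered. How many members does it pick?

Pick 1: M4 covers 9 new topics (procurement, PR, legal, ethics, strategy, outreach, logistics, training, hiring).
Pick 2: M5 covers 2 new topics (safety, IT).
Pick 3: M2 covers 1 new topics (ops).
Greedy uses 3 members. (The true minimum is 2.)

3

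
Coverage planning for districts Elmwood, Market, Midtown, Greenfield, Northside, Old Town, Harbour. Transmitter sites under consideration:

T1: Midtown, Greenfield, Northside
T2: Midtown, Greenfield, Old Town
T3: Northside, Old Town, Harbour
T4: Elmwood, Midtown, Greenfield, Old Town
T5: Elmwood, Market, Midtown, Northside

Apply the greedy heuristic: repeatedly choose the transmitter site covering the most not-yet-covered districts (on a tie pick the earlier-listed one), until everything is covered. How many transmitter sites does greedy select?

Pick 1: T4 covers 4 new districts (Elmwood, Midtown, Greenfield, Old Town).
Pick 2: T3 covers 2 new districts (Northside, Harbour).
Pick 3: T5 covers 1 new districts (Market).
Greedy uses 3 transmitter sites.

3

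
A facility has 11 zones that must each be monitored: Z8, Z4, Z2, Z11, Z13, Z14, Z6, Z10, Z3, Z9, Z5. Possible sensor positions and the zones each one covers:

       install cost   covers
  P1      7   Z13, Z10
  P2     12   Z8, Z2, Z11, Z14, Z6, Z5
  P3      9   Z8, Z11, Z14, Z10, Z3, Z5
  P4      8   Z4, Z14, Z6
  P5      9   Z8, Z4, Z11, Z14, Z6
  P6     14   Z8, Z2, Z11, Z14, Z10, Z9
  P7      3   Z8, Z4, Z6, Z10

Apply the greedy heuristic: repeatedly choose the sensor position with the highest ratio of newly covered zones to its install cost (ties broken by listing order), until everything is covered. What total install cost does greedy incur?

Pick 1: P7 adds 4 new (Z8, Z4, Z6, Z10) at install cost 3 (ratio 4/3).
Pick 2: P3 adds 4 new (Z11, Z14, Z3, Z5) at install cost 9 (ratio 4/9).
Pick 3: P1 adds 1 new (Z13) at install cost 7 (ratio 1/7).
Pick 4: P6 adds 2 new (Z2, Z9) at install cost 14 (ratio 2/14).
Greedy total install cost: 3 + 9 + 7 + 14 = 33.

33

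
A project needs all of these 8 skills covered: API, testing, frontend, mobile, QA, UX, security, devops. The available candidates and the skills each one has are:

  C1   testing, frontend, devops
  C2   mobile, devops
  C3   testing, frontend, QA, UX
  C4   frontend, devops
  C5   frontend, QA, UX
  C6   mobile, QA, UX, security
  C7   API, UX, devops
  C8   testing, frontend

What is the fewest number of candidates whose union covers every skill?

C1, C6, C7 together cover {API, testing, frontend, mobile, QA, UX, security, devops} — every skill.
No 2 of the 8 candidates cover everything (all 28 pairs fall short), so 3 is minimum.
Greedy (largest uncovered first) would take C3, C2, C6, C7 — 4 candidates — but 3 suffice.

3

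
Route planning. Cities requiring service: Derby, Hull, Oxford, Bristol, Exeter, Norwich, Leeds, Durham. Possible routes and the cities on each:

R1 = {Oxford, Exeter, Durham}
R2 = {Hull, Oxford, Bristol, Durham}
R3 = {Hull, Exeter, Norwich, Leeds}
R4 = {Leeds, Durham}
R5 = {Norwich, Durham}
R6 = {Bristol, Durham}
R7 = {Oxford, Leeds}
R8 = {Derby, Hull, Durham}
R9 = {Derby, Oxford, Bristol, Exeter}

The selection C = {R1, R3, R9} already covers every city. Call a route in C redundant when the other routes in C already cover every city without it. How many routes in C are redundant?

Drop R1: Durham uncovered — not redundant.
Drop R3: Hull, Norwich, Leeds uncovered — not redundant.
Drop R9: Derby, Bristol uncovered — not redundant.
None of the routes in C is redundant.

0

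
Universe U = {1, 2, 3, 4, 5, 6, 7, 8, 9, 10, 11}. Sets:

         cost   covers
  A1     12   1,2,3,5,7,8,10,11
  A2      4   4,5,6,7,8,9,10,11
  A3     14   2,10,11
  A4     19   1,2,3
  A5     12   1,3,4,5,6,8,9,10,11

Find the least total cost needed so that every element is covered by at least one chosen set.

16

A1, A2 cover every element at cost 12 + 4 = 16.
Any cover uses at least 2 sets; among all covering selections none totals below 16.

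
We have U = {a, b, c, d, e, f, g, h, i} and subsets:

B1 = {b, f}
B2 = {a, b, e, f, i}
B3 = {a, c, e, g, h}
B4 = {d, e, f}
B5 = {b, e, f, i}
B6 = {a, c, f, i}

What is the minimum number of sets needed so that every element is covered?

B2, B3, B4 together cover {a, b, c, d, e, f, g, h, i} — every element.
No 2 of the 6 sets cover everything (all 15 pairs fall short), so 3 is minimum.

3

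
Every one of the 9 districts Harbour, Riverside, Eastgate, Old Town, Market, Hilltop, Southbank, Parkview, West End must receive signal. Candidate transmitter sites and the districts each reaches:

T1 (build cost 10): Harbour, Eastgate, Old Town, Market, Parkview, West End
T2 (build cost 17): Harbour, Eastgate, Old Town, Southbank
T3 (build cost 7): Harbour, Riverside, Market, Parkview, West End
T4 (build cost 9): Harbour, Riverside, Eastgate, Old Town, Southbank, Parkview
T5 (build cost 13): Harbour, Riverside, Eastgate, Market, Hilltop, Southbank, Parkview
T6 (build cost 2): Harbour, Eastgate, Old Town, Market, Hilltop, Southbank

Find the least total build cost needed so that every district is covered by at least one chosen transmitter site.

T3, T6 cover every district at build cost 7 + 2 = 9.
Any cover uses at least 2 transmitter sites; among all covering selections none totals below 9.

9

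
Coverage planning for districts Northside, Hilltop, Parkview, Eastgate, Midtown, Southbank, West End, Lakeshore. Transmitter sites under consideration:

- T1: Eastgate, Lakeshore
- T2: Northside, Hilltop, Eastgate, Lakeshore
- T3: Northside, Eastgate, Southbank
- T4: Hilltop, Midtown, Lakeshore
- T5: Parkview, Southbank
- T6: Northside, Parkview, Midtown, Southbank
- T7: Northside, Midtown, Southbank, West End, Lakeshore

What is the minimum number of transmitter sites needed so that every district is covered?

3

T2, T5, T7 together cover {Northside, Hilltop, Parkview, Eastgate, Midtown, Southbank, West End, Lakeshore} — every district.
No 2 of the 7 transmitter sites cover everything (all 21 pairs fall short), so 3 is minimum.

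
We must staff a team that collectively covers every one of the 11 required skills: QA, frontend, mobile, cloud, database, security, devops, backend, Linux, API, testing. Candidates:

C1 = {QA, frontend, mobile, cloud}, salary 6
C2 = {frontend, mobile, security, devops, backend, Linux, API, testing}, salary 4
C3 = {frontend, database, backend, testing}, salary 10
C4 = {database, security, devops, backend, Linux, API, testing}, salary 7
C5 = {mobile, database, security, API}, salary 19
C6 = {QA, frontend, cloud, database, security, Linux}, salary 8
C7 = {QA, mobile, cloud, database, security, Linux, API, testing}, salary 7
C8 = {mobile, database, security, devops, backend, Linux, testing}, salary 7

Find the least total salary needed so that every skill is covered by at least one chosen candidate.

C2, C7 cover every skill at salary 4 + 7 = 11.
Any cover uses at least 2 candidates; among all covering selections none totals below 11.

11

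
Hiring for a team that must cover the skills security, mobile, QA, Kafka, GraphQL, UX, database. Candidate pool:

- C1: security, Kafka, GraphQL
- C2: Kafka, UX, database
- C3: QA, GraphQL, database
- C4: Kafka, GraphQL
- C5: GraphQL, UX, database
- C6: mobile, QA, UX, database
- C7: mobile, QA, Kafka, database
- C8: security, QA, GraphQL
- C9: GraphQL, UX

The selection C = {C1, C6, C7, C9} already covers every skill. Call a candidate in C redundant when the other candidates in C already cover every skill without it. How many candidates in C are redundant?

3

Drop C1: security uncovered — not redundant.
Drop C6: the rest still cover every skill — redundant.
Drop C7: the rest still cover every skill — redundant.
Drop C9: the rest still cover every skill — redundant.
3 redundant: C6, C7, C9.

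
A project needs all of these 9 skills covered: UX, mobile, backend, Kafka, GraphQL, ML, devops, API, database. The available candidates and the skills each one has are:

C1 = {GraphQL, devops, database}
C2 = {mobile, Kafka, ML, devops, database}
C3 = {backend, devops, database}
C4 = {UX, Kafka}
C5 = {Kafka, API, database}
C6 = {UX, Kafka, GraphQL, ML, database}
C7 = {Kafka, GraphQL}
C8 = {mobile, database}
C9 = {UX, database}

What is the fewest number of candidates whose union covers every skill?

4

C2, C3, C5, C6 together cover {UX, mobile, backend, Kafka, GraphQL, ML, devops, API, database} — every skill.
No 3 of the 9 candidates cover everything (all 84 triples fall short), so 4 is minimum.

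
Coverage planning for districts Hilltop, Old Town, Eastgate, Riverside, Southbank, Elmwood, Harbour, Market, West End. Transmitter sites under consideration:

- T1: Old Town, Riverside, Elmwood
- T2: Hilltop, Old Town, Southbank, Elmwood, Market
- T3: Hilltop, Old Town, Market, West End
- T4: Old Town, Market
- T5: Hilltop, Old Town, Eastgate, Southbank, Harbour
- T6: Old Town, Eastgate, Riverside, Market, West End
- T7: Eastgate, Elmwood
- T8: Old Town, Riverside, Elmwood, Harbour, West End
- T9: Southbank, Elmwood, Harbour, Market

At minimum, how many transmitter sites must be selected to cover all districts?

3

T1, T3, T5 together cover {Hilltop, Old Town, Eastgate, Riverside, Southbank, Elmwood, Harbour, Market, West End} — every district.
No 2 of the 9 transmitter sites cover everything (all 36 pairs fall short), so 3 is minimum.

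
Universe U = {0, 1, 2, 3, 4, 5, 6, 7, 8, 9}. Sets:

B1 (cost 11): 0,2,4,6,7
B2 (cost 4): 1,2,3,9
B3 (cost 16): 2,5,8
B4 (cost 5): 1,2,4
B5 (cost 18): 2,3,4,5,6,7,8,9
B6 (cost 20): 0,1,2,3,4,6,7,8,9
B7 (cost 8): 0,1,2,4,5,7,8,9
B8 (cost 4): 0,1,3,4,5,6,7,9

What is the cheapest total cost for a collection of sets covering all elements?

12

B7, B8 cover every element at cost 8 + 4 = 12.
Any cover uses at least 2 sets; among all covering selections none totals below 12.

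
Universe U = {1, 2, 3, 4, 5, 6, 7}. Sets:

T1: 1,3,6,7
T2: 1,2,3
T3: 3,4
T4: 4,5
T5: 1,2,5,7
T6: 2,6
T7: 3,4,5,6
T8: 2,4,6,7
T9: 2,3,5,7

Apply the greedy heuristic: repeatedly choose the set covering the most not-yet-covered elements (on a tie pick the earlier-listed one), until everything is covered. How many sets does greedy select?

Pick 1: T1 covers 4 new elements (1, 3, 6, 7).
Pick 2: T4 covers 2 new elements (4, 5).
Pick 3: T2 covers 1 new elements (2).
Greedy uses 3 sets. (The true minimum is 2.)

3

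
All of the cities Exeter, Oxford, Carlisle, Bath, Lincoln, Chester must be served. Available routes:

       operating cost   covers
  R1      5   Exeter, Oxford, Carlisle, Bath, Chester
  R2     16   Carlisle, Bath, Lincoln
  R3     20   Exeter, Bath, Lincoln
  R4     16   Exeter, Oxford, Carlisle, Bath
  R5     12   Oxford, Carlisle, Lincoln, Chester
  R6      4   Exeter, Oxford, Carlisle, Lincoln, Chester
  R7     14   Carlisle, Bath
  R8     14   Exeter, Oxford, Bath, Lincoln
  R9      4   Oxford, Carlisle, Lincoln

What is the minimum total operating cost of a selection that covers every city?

9

R1, R6 cover every city at operating cost 5 + 4 = 9.
Any cover uses at least 2 routes; among all covering selections none totals below 9.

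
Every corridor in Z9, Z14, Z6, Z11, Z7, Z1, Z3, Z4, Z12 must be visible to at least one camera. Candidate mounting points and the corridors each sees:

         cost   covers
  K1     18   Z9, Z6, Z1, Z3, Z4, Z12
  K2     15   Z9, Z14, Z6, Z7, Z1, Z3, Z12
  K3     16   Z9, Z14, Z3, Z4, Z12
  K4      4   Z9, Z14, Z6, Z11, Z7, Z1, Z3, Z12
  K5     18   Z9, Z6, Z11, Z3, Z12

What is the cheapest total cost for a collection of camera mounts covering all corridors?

20

K3, K4 cover every corridor at cost 16 + 4 = 20.
Any cover uses at least 2 camera mounts; among all covering selections none totals below 20.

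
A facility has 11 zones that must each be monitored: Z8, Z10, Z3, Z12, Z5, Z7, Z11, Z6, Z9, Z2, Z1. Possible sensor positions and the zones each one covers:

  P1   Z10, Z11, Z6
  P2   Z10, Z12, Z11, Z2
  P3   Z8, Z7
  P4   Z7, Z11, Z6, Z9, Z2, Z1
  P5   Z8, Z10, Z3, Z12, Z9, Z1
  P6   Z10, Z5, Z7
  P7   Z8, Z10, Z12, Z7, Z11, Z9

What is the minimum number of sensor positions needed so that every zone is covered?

3

P4, P5, P6 together cover {Z8, Z10, Z3, Z12, Z5, Z7, Z11, Z6, Z9, Z2, Z1} — every zone.
No 2 of the 7 sensor positions cover everything (all 21 pairs fall short), so 3 is minimum.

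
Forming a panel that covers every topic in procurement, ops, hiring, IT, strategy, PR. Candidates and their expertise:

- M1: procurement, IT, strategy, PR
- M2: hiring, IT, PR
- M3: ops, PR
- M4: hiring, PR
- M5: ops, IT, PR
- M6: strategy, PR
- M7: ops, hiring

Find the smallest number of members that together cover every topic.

2

M1, M7 together cover {procurement, ops, hiring, IT, strategy, PR} — every topic.
No single member contains all 6 topics, so 2 is optimal.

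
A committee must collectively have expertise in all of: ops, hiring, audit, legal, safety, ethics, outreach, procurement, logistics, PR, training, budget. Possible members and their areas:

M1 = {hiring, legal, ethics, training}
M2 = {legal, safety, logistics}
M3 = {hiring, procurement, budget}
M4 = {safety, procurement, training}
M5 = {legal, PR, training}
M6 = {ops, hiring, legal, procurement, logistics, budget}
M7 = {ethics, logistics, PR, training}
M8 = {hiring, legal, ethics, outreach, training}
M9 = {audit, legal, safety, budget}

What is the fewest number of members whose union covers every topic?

4

M5, M6, M8, M9 together cover {ops, hiring, audit, legal, safety, ethics, outreach, procurement, logistics, PR, training, budget} — every topic.
No 3 of the 9 members cover everything (all 84 triples fall short), so 4 is minimum.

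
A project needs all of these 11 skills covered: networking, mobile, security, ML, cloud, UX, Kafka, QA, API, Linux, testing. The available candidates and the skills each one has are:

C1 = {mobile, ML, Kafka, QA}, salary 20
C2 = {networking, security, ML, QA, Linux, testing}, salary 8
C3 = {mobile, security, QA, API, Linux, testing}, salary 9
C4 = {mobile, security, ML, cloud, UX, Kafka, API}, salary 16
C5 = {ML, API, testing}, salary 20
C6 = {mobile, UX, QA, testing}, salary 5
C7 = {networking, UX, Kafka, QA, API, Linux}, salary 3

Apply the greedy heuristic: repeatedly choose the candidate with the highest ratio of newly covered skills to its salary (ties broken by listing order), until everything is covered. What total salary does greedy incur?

Pick 1: C7 adds 6 new (networking, UX, Kafka, QA, API, Linux) at salary 3 (ratio 6/3).
Pick 2: C6 adds 2 new (mobile, testing) at salary 5 (ratio 2/5).
Pick 3: C2 adds 2 new (security, ML) at salary 8 (ratio 2/8).
Pick 4: C4 adds 1 new (cloud) at salary 16 (ratio 1/16).
Greedy total salary: 3 + 5 + 8 + 16 = 32. (The true optimum is 24, so greedy overshoots here.)

32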